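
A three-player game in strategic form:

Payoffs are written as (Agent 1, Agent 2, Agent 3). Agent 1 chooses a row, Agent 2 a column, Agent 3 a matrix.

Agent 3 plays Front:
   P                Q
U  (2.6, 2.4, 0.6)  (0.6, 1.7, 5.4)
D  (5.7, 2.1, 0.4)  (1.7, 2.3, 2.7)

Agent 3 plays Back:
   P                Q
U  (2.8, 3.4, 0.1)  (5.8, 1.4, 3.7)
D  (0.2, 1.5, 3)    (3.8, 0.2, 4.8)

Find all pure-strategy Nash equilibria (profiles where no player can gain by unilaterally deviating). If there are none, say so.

none

Agent 1 against (P, Front): payoffs 2.6, 5.7 → best response D.
Agent 1 against (P, Back): payoffs 2.8, 0.2 → best response U.
Agent 1 against (Q, Front): payoffs 0.6, 1.7 → best response D.
Agent 1 against (Q, Back): payoffs 5.8, 3.8 → best response U.
Agent 2 against (U, Front): payoffs 2.4, 1.7 → best response P.
Agent 2 against (U, Back): payoffs 3.4, 1.4 → best response P.
Agent 2 against (D, Front): payoffs 2.1, 2.3 → best response Q.
Agent 2 against (D, Back): payoffs 1.5, 0.2 → best response P.
Agent 3 against (U, P): payoffs 0.6, 0.1 → best response Front.
Agent 3 against (U, Q): payoffs 5.4, 3.7 → best response Front.
Agent 3 against (D, P): payoffs 0.4, 3 → best response Back.
Agent 3 against (D, Q): payoffs 2.7, 4.8 → best response Back.
No profile is a mutual best response for all players.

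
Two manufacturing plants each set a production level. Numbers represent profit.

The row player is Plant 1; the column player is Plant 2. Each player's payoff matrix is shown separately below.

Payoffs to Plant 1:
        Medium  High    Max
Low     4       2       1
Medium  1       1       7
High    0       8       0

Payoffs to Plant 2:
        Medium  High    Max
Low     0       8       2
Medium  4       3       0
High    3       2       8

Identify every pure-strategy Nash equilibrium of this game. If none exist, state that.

none

Plant 1 against Medium: payoffs 4, 1, 0 → best response Low.
Plant 1 against High: payoffs 2, 1, 8 → best response High.
Plant 1 against Max: payoffs 1, 7, 0 → best response Medium.
Plant 2 against Low: payoffs 0, 8, 2 → best response High.
Plant 2 against Medium: payoffs 4, 3, 0 → best response Medium.
Plant 2 against High: payoffs 3, 2, 8 → best response Max.
No profile is a mutual best response for all players.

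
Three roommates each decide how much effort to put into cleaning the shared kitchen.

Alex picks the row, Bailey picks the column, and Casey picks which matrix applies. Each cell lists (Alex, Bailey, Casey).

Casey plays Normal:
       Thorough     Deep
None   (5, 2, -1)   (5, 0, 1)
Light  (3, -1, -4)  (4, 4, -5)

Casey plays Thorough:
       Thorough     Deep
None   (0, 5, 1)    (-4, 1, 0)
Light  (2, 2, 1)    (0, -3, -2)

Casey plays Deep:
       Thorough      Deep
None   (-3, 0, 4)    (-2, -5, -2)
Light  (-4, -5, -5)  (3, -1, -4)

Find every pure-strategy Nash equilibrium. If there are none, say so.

Alex against (Thorough, Normal): payoffs 5, 3 → best response None.
Alex against (Thorough, Thorough): payoffs 0, 2 → best response Light.
Alex against (Thorough, Deep): payoffs -3, -4 → best response None.
Alex against (Deep, Normal): payoffs 5, 4 → best response None.
Alex against (Deep, Thorough): payoffs -4, 0 → best response Light.
Alex against (Deep, Deep): payoffs -2, 3 → best response Light.
Bailey against (None, Normal): payoffs 2, 0 → best response Thorough.
Bailey against (None, Thorough): payoffs 5, 1 → best response Thorough.
Bailey against (None, Deep): payoffs 0, -5 → best response Thorough.
Bailey against (Light, Normal): payoffs -1, 4 → best response Deep.
Bailey against (Light, Thorough): payoffs 2, -3 → best response Thorough.
Bailey against (Light, Deep): payoffs -5, -1 → best response Deep.
Casey against (None, Thorough): payoffs -1, 1, 4 → best response Deep.
Casey against (None, Deep): payoffs 1, 0, -2 → best response Normal.
Casey against (Light, Thorough): payoffs -4, 1, -5 → best response Thorough.
Casey against (Light, Deep): payoffs -5, -2, -4 → best response Thorough.
Mutual best responses: (None, Thorough, Deep); (Light, Thorough, Thorough).

The pure Nash equilibria are (None, Thorough, Deep); (Light, Thorough, Thorough).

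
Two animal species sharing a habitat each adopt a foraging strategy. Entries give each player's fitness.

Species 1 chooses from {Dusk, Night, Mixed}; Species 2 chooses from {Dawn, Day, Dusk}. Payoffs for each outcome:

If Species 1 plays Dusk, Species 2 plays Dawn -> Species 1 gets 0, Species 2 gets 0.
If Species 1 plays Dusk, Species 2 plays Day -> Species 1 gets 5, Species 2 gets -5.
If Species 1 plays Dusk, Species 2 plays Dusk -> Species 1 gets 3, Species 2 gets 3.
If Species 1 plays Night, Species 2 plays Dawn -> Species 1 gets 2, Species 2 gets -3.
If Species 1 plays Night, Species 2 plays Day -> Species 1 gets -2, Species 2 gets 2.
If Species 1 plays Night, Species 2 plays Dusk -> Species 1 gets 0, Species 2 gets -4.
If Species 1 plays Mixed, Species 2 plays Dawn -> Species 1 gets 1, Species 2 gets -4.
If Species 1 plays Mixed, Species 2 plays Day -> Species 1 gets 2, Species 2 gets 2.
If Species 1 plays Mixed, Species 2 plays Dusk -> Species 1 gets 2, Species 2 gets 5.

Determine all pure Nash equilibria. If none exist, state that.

Pure NE: (Dusk, Dusk)

For each player, find the best response to each opponent profile; mutual best responses are the pure NE.
Species 1 against Dawn: payoffs 0, 2, 1 → best response Night.
Species 1 against Day: payoffs 5, -2, 2 → best response Dusk.
Species 1 against Dusk: payoffs 3, 0, 2 → best response Dusk.
Species 2 against Dusk: payoffs 0, -5, 3 → best response Dusk.
Species 2 against Night: payoffs -3, 2, -4 → best response Day.
Species 2 against Mixed: payoffs -4, 2, 5 → best response Dusk.
Mutual best responses: (Dusk, Dusk).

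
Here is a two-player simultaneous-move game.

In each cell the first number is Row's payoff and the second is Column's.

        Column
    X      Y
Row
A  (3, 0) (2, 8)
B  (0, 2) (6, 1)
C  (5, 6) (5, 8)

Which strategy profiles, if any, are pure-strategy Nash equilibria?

Check each profile: it is a Nash equilibrium iff no player can strictly gain by switching unilaterally.
(A, X): Row can switch to C (3 → 5). Not NE.
(A, Y): Row can switch to B (2 → 6). Not NE.
(B, X): Row can switch to A (0 → 3). Not NE.
(B, Y): Column can switch to X (1 → 2). Not NE.
(C, X): Column can switch to Y (6 → 8). Not NE.
(C, Y): Row can switch to B (5 → 6). Not NE.

This game has no pure Nash equilibrium.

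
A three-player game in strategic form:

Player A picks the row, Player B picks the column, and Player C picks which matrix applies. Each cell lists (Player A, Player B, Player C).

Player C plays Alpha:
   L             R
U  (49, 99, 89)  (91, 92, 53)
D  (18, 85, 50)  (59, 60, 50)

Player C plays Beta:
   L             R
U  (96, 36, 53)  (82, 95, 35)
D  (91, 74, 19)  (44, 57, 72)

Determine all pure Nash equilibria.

Mark each player's best response to every combination of opponents' strategies; a profile where every player is best-responding is a pure Nash equilibrium.
Player A against (L, Alpha): payoffs 49, 18 → best response U.
Player A against (L, Beta): payoffs 96, 91 → best response U.
Player A against (R, Alpha): payoffs 91, 59 → best response U.
Player A against (R, Beta): payoffs 82, 44 → best response U.
Player B against (U, Alpha): payoffs 99, 92 → best response L.
Player B against (U, Beta): payoffs 36, 95 → best response R.
Player B against (D, Alpha): payoffs 85, 60 → best response L.
Player B against (D, Beta): payoffs 74, 57 → best response L.
Player C against (U, L): payoffs 89, 53 → best response Alpha.
Player C against (U, R): payoffs 53, 35 → best response Alpha.
Player C against (D, L): payoffs 50, 19 → best response Alpha.
Player C against (D, R): payoffs 50, 72 → best response Beta.
Mutual best responses: (U, L, Alpha).

(U, L, Alpha)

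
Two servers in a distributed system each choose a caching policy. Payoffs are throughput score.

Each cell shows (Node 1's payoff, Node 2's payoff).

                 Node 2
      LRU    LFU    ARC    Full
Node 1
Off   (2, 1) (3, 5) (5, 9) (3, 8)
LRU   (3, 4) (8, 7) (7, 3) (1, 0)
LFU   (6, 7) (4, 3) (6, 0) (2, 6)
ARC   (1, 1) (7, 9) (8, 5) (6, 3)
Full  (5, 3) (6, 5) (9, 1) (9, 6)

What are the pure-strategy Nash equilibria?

Pure-strategy Nash equilibria: (LRU, LFU); (LFU, LRU); (Full, Full)

Mark each player's best response to every combination of opponents' strategies; a profile where every player is best-responding is a pure Nash equilibrium.
Node 1 against LRU: payoffs 2, 3, 6, 1, 5 → best response LFU.
Node 1 against LFU: payoffs 3, 8, 4, 7, 6 → best response LRU.
Node 1 against ARC: payoffs 5, 7, 6, 8, 9 → best response Full.
Node 1 against Full: payoffs 3, 1, 2, 6, 9 → best response Full.
Node 2 against Off: payoffs 1, 5, 9, 8 → best response ARC.
Node 2 against LRU: payoffs 4, 7, 3, 0 → best response LFU.
Node 2 against LFU: payoffs 7, 3, 0, 6 → best response LRU.
Node 2 against ARC: payoffs 1, 9, 5, 3 → best response LFU.
Node 2 against Full: payoffs 3, 5, 1, 6 → best response Full.
Mutual best responses: (LRU, LFU); (LFU, LRU); (Full, Full).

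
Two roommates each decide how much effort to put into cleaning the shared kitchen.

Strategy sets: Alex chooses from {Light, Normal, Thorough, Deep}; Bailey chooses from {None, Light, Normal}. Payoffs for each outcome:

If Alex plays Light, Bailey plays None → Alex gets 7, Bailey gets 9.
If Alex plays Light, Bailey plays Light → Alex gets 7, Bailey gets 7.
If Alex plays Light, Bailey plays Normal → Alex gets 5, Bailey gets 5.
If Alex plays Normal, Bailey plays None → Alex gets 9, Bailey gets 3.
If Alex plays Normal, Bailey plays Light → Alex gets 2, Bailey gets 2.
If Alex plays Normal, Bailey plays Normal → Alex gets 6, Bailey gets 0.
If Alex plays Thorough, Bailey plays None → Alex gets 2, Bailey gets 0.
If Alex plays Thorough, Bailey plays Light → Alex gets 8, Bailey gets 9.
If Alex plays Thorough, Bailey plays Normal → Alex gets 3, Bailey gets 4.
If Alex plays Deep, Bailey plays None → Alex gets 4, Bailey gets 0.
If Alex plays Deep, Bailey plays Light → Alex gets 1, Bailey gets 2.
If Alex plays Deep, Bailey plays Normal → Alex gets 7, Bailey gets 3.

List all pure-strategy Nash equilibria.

The pure Nash equilibria are (Normal, None); (Thorough, Light); (Deep, Normal).

Alex against None: payoffs 7, 9, 2, 4 → best response Normal.
Alex against Light: payoffs 7, 2, 8, 1 → best response Thorough.
Alex against Normal: payoffs 5, 6, 3, 7 → best response Deep.
Bailey against Light: payoffs 9, 7, 5 → best response None.
Bailey against Normal: payoffs 3, 2, 0 → best response None.
Bailey against Thorough: payoffs 0, 9, 4 → best response Light.
Bailey against Deep: payoffs 0, 2, 3 → best response Normal.
Mutual best responses: (Normal, None); (Thorough, Light); (Deep, Normal).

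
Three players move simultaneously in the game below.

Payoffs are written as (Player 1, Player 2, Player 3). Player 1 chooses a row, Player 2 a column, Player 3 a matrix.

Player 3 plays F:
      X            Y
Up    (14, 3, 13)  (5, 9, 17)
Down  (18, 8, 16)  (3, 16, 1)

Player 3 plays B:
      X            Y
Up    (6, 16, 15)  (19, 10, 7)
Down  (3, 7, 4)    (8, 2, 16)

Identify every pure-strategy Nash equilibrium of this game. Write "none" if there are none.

Player 1 against (X, F): payoffs 14, 18 → best response Down.
Player 1 against (X, B): payoffs 6, 3 → best response Up.
Player 1 against (Y, F): payoffs 5, 3 → best response Up.
Player 1 against (Y, B): payoffs 19, 8 → best response Up.
Player 2 against (Up, F): payoffs 3, 9 → best response Y.
Player 2 against (Up, B): payoffs 16, 10 → best response X.
Player 2 against (Down, F): payoffs 8, 16 → best response Y.
Player 2 against (Down, B): payoffs 7, 2 → best response X.
Player 3 against (Up, X): payoffs 13, 15 → best response B.
Player 3 against (Up, Y): payoffs 17, 7 → best response F.
Player 3 against (Down, X): payoffs 16, 4 → best response F.
Player 3 against (Down, Y): payoffs 1, 16 → best response B.
Mutual best responses: (Up, X, B); (Up, Y, F).

Pure-strategy Nash equilibria: (Up, X, B); (Up, Y, F)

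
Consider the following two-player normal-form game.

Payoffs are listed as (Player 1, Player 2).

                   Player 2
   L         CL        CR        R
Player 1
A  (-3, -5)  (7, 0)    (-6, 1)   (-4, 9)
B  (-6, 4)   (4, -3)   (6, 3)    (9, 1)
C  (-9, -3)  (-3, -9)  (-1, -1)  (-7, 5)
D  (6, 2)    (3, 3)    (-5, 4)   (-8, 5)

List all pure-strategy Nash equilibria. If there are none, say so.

none

Player 1 against L: payoffs -3, -6, -9, 6 → best response D.
Player 1 against CL: payoffs 7, 4, -3, 3 → best response A.
Player 1 against CR: payoffs -6, 6, -1, -5 → best response B.
Player 1 against R: payoffs -4, 9, -7, -8 → best response B.
Player 2 against A: payoffs -5, 0, 1, 9 → best response R.
Player 2 against B: payoffs 4, -3, 3, 1 → best response L.
Player 2 against C: payoffs -3, -9, -1, 5 → best response R.
Player 2 against D: payoffs 2, 3, 4, 5 → best response R.
No profile is a mutual best response for all players.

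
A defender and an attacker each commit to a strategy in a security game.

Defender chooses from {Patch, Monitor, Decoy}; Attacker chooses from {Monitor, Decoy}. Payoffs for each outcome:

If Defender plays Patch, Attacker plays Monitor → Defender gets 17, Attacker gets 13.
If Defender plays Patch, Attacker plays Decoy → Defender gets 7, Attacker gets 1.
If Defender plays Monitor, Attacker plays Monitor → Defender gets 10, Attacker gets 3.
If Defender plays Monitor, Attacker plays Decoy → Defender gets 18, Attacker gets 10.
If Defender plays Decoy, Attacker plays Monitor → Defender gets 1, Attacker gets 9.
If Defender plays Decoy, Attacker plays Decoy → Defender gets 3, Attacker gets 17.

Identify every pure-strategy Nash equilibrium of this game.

Pure-strategy Nash equilibria: (Patch, Monitor) and (Monitor, Decoy)

For each strategy profile, look for a profitable unilateral deviation.
(Patch, Monitor): Defender gets 17, best alternative 10; Attacker gets 13, best alternative 1. No profitable deviation — NE.
(Patch, Decoy): Defender can switch to Monitor (7 → 18). Not NE.
(Monitor, Monitor): Defender can switch to Patch (10 → 17). Not NE.
(Monitor, Decoy): Defender gets 18, best alternative 7; Attacker gets 10, best alternative 3. No profitable deviation — NE.
(Decoy, Monitor): Defender can switch to Patch (1 → 17). Not NE.
(Decoy, Decoy): Defender can switch to Patch (3 → 7). Not NE.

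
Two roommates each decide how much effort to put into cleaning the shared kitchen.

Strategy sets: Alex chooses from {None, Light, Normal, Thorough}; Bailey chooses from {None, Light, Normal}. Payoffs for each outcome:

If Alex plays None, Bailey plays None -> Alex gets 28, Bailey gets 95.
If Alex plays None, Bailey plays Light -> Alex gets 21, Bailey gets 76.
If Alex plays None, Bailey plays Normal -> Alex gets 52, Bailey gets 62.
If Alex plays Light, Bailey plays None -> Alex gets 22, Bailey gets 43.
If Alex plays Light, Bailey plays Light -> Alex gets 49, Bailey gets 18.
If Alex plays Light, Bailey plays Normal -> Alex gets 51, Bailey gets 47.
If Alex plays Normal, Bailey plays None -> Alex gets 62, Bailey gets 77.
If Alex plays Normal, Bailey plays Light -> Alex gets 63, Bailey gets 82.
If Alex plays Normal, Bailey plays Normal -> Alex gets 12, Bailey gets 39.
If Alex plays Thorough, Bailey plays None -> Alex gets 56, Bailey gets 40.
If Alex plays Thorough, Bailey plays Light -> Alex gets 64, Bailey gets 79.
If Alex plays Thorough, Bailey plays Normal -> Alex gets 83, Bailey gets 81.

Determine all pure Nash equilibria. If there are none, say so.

Check each profile: it is a Nash equilibrium iff no player can strictly gain by switching unilaterally.
(None, None): Alex can switch to Normal (28 → 62). Not NE.
(None, Light): Alex can switch to Light (21 → 49). Not NE.
(None, Normal): Alex can switch to Thorough (52 → 83). Not NE.
(Light, None): Alex can switch to None (22 → 28). Not NE.
(Light, Light): Alex can switch to Normal (49 → 63). Not NE.
(Light, Normal): Alex can switch to None (51 → 52). Not NE.
(Normal, None): Bailey can switch to Light (77 → 82). Not NE.
(Normal, Light): Alex can switch to Thorough (63 → 64). Not NE.
(Normal, Normal): Alex can switch to None (12 → 52). Not NE.
(Thorough, None): Alex can switch to Normal (56 → 62). Not NE.
(Thorough, Light): Bailey can switch to Normal (79 → 81). Not NE.
(Thorough, Normal): Alex gets 83, best alternative 52; Bailey gets 81, best alternative 79. No profitable deviation — NE.

Pure NE: (Thorough, Normal)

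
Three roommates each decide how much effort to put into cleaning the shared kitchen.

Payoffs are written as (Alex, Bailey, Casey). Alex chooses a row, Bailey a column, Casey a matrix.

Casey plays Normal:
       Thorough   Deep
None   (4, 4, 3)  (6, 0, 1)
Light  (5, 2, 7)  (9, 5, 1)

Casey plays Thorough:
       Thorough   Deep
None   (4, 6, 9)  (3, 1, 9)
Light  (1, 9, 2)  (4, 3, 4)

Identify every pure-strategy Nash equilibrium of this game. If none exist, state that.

The unique pure-strategy Nash equilibrium is (None, Thorough, Thorough).

Check each profile: it is a Nash equilibrium iff no player can strictly gain by switching unilaterally.
(None, Thorough, Normal): Alex can switch to Light (4 → 5). Not NE.
(None, Thorough, Thorough): Alex gets 4, best alternative 1; Bailey gets 6, best alternative 1; Casey gets 9, best alternative 3. No profitable deviation — NE.
(None, Deep, Normal): Alex can switch to Light (6 → 9). Not NE.
(None, Deep, Thorough): Alex can switch to Light (3 → 4). Not NE.
(Light, Thorough, Normal): Bailey can switch to Deep (2 → 5). Not NE.
(Light, Thorough, Thorough): Alex can switch to None (1 → 4). Not NE.
(Light, Deep, Normal): Casey can switch to Thorough (1 → 4). Not NE.
(Light, Deep, Thorough): Bailey can switch to Thorough (3 → 9). Not NE.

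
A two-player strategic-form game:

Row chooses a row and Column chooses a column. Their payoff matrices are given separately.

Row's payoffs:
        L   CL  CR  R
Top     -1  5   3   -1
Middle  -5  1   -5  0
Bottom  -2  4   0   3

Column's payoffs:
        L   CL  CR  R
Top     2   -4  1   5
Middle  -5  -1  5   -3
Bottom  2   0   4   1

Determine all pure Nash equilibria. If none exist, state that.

none

For each strategy profile, look for a profitable unilateral deviation.
(Top, L): Column can switch to R (2 → 5). Not NE.
(Top, CL): Column can switch to L (-4 → 2). Not NE.
(Top, CR): Column can switch to L (1 → 2). Not NE.
(Top, R): Row can switch to Middle (-1 → 0). Not NE.
(Middle, L): Row can switch to Top (-5 → -1). Not NE.
(Middle, CL): Row can switch to Top (1 → 5). Not NE.
(Middle, CR): Row can switch to Top (-5 → 3). Not NE.
(Middle, R): Row can switch to Bottom (0 → 3). Not NE.
(Bottom, L): Row can switch to Top (-2 → -1). Not NE.
(Bottom, CL): Row can switch to Top (4 → 5). Not NE.
(The remaining 2 profiles each have a profitable deviation by the same check.)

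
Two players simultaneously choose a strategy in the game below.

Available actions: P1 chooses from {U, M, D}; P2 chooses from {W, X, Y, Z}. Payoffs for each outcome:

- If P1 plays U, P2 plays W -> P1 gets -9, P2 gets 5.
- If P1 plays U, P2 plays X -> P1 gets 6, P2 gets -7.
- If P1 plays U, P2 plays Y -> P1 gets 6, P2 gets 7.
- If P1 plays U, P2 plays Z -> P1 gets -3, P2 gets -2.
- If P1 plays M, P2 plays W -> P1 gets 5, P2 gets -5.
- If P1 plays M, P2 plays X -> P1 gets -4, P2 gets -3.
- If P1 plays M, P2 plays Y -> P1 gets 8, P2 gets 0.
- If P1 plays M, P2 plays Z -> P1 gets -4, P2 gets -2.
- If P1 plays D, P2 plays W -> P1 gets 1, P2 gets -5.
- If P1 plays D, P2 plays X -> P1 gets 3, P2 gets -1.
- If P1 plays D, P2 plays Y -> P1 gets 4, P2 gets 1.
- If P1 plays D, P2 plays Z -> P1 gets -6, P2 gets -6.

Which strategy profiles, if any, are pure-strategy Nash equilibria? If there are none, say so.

P1 against W: payoffs -9, 5, 1 → best response M.
P1 against X: payoffs 6, -4, 3 → best response U.
P1 against Y: payoffs 6, 8, 4 → best response M.
P1 against Z: payoffs -3, -4, -6 → best response U.
P2 against U: payoffs 5, -7, 7, -2 → best response Y.
P2 against M: payoffs -5, -3, 0, -2 → best response Y.
P2 against D: payoffs -5, -1, 1, -6 → best response Y.
Mutual best responses: (M, Y).

Pure NE: (M, Y)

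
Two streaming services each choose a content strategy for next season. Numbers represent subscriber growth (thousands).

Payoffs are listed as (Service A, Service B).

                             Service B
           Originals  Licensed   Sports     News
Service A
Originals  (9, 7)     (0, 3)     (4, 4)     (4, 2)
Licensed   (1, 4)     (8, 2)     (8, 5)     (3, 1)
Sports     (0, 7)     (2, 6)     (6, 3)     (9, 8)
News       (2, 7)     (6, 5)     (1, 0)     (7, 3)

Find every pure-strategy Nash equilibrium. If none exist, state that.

(Originals, Originals); (Licensed, Sports); (Sports, News)

Service A against Originals: payoffs 9, 1, 0, 2 → best response Originals.
Service A against Licensed: payoffs 0, 8, 2, 6 → best response Licensed.
Service A against Sports: payoffs 4, 8, 6, 1 → best response Licensed.
Service A against News: payoffs 4, 3, 9, 7 → best response Sports.
Service B against Originals: payoffs 7, 3, 4, 2 → best response Originals.
Service B against Licensed: payoffs 4, 2, 5, 1 → best response Sports.
Service B against Sports: payoffs 7, 6, 3, 8 → best response News.
Service B against News: payoffs 7, 5, 0, 3 → best response Originals.
Mutual best responses: (Originals, Originals); (Licensed, Sports); (Sports, News).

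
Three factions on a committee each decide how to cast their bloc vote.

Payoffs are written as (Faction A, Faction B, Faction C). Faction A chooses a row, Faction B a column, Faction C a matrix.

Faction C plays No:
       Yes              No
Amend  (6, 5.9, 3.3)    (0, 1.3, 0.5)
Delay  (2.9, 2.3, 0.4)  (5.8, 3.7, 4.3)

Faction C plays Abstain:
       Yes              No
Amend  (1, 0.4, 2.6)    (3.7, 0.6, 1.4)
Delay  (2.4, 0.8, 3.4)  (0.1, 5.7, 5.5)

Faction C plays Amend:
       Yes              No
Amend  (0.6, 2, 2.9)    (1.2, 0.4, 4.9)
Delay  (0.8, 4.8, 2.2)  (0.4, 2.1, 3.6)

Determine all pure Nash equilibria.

For each strategy profile, look for a profitable unilateral deviation.
(Amend, Yes, No): Faction A gets 6, best alternative 2.9; Faction B gets 5.9, best alternative 1.3; Faction C gets 3.3, best alternative 2.9. No profitable deviation — NE.
(Amend, Yes, Abstain): Faction A can switch to Delay (1 → 2.4). Not NE.
(Amend, Yes, Amend): Faction A can switch to Delay (0.6 → 0.8). Not NE.
(Amend, No, No): Faction A can switch to Delay (0 → 5.8). Not NE.
(Amend, No, Abstain): Faction C can switch to Amend (1.4 → 4.9). Not NE.
(Amend, No, Amend): Faction B can switch to Yes (0.4 → 2). Not NE.
(Delay, Yes, No): Faction A can switch to Amend (2.9 → 6). Not NE.
(Delay, Yes, Abstain): Faction B can switch to No (0.8 → 5.7). Not NE.
(Delay, Yes, Amend): Faction C can switch to Abstain (2.2 → 3.4). Not NE.
(Delay, No, No): Faction C can switch to Abstain (4.3 → 5.5). Not NE.
(Delay, No, Abstain): Faction A can switch to Amend (0.1 → 3.7). Not NE.
(Delay, No, Amend): Faction A can switch to Amend (0.4 → 1.2). Not NE.

(Amend, Yes, No)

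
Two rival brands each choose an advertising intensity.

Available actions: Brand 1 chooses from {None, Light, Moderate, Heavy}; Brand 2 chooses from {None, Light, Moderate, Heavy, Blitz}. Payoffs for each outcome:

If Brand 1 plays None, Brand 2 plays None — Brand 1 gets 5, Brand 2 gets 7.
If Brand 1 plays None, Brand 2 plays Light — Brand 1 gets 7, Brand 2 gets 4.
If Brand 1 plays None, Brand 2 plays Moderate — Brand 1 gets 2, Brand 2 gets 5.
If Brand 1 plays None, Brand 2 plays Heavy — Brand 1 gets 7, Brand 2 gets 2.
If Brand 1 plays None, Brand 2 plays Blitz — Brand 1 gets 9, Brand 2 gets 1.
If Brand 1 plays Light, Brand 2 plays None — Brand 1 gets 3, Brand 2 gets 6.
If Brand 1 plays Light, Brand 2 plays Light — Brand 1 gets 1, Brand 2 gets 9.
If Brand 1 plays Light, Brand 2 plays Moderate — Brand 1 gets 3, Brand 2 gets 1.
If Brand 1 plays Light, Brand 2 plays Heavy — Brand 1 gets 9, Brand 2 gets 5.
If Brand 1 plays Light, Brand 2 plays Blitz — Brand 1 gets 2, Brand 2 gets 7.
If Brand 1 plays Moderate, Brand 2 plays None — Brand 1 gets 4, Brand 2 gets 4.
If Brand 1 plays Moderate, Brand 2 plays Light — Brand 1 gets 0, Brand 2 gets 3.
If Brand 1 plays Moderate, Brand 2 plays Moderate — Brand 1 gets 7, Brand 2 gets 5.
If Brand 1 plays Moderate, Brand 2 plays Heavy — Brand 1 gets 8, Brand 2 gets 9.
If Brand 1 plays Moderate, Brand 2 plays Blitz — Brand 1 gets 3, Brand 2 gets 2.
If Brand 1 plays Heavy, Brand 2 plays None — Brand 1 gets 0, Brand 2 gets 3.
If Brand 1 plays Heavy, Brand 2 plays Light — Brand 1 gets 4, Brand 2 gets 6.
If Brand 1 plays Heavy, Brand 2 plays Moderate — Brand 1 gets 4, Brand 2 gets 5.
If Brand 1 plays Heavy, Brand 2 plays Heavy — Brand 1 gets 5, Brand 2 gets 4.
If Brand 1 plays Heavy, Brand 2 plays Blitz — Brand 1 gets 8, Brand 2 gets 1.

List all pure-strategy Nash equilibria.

For each player, find the best response to each opponent profile; mutual best responses are the pure NE.
Brand 1 against None: payoffs 5, 3, 4, 0 → best response None.
Brand 1 against Light: payoffs 7, 1, 0, 4 → best response None.
Brand 1 against Moderate: payoffs 2, 3, 7, 4 → best response Moderate.
Brand 1 against Heavy: payoffs 7, 9, 8, 5 → best response Light.
Brand 1 against Blitz: payoffs 9, 2, 3, 8 → best response None.
Brand 2 against None: payoffs 7, 4, 5, 2, 1 → best response None.
Brand 2 against Light: payoffs 6, 9, 1, 5, 7 → best response Light.
Brand 2 against Moderate: payoffs 4, 3, 5, 9, 2 → best response Heavy.
Brand 2 against Heavy: payoffs 3, 6, 5, 4, 1 → best response Light.
Mutual best responses: (None, None).

The unique pure-strategy Nash equilibrium is (None, None).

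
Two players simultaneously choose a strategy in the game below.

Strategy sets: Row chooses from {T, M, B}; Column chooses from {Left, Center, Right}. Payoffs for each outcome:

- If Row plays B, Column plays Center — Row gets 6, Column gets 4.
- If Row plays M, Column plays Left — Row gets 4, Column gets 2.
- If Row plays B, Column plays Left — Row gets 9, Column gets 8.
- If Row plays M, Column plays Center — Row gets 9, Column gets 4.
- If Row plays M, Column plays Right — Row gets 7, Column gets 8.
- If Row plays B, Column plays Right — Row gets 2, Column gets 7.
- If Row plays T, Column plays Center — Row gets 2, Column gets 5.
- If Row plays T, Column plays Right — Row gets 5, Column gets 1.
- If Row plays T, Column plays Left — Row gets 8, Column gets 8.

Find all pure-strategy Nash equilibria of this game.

(M, Right) and (B, Left)

(T, Left): Row can switch to B (8 → 9). Not NE.
(T, Center): Row can switch to M (2 → 9). Not NE.
(T, Right): Row can switch to M (5 → 7). Not NE.
(M, Left): Row can switch to T (4 → 8). Not NE.
(M, Center): Column can switch to Right (4 → 8). Not NE.
(M, Right): Row gets 7, best alternative 5; Column gets 8, best alternative 4. No profitable deviation — NE.
(B, Left): Row gets 9, best alternative 8; Column gets 8, best alternative 7. No profitable deviation — NE.
(B, Center): Row can switch to M (6 → 9). Not NE.
(B, Right): Row can switch to T (2 → 5). Not NE.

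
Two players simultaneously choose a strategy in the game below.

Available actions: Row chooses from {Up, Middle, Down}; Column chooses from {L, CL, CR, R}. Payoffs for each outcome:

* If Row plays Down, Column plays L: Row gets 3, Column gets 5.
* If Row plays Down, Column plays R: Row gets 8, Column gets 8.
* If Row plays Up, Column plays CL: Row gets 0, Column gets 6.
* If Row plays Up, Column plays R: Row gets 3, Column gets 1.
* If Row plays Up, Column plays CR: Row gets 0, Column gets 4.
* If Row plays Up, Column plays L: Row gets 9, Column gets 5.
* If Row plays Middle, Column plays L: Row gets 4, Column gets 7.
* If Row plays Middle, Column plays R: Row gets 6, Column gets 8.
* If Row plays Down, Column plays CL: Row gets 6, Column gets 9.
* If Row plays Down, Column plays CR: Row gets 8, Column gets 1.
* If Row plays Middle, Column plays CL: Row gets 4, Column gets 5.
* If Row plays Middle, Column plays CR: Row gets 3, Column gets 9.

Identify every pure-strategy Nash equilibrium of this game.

The unique pure-strategy Nash equilibrium is (Down, CL).

(Up, L): Column can switch to CL (5 → 6). Not NE.
(Up, CL): Row can switch to Middle (0 → 4). Not NE.
(Up, CR): Row can switch to Middle (0 → 3). Not NE.
(Up, R): Row can switch to Middle (3 → 6). Not NE.
(Middle, L): Row can switch to Up (4 → 9). Not NE.
(Middle, CL): Row can switch to Down (4 → 6). Not NE.
(Middle, CR): Row can switch to Down (3 → 8). Not NE.
(Middle, R): Row can switch to Down (6 → 8). Not NE.
(Down, L): Row can switch to Up (3 → 9). Not NE.
(Down, CL): Row gets 6, best alternative 4; Column gets 9, best alternative 8. No profitable deviation — NE.
(Down, CR): Column can switch to L (1 → 5). Not NE.
(The remaining 1 profile has a profitable deviation by the same check.)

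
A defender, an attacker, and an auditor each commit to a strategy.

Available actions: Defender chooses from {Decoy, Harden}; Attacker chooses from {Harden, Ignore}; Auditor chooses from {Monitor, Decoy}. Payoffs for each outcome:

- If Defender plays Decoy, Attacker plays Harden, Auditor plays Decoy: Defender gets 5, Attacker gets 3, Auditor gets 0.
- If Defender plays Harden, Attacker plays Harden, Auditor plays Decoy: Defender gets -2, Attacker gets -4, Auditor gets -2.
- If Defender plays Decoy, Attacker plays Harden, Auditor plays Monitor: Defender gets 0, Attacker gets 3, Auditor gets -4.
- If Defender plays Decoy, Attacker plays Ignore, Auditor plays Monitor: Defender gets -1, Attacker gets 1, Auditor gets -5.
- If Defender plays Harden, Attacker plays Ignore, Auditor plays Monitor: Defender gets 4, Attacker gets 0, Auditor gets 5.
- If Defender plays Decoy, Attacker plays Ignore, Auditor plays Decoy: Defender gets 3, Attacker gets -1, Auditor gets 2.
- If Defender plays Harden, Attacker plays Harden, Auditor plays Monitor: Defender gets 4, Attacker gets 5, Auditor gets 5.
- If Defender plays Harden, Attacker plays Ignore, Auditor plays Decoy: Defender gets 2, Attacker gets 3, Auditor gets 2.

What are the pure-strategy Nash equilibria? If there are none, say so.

For each strategy profile, look for a profitable unilateral deviation.
(Decoy, Harden, Monitor): Defender can switch to Harden (0 → 4). Not NE.
(Decoy, Harden, Decoy): Defender gets 5, best alternative -2; Attacker gets 3, best alternative -1; Auditor gets 0, best alternative -4. No profitable deviation — NE.
(Decoy, Ignore, Monitor): Defender can switch to Harden (-1 → 4). Not NE.
(Decoy, Ignore, Decoy): Attacker can switch to Harden (-1 → 3). Not NE.
(Harden, Harden, Monitor): Defender gets 4, best alternative 0; Attacker gets 5, best alternative 0; Auditor gets 5, best alternative -2. No profitable deviation — NE.
(Harden, Harden, Decoy): Defender can switch to Decoy (-2 → 5). Not NE.
(Harden, Ignore, Monitor): Attacker can switch to Harden (0 → 5). Not NE.
(Harden, Ignore, Decoy): Defender can switch to Decoy (2 → 3). Not NE.

The pure Nash equilibria are (Decoy, Harden, Decoy), (Harden, Harden, Monitor).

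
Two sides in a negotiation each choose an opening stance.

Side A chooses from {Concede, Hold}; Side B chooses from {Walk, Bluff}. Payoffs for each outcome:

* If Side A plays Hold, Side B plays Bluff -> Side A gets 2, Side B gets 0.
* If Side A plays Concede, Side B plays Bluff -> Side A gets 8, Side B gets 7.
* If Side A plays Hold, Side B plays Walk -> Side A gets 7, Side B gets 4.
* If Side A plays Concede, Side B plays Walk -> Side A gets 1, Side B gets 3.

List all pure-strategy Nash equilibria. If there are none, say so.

Pure-strategy Nash equilibria: (Concede, Bluff); (Hold, Walk)

Side A against Walk: payoffs 1, 7 → best response Hold.
Side A against Bluff: payoffs 8, 2 → best response Concede.
Side B against Concede: payoffs 3, 7 → best response Bluff.
Side B against Hold: payoffs 4, 0 → best response Walk.
Mutual best responses: (Concede, Bluff); (Hold, Walk).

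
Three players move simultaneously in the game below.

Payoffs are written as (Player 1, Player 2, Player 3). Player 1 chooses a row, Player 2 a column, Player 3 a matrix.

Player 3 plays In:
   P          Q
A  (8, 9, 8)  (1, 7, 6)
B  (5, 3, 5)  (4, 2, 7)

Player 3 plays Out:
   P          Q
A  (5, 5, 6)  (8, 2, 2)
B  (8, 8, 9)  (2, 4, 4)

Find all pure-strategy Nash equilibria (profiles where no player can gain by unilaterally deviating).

(A, P, In): Player 1 gets 8, best alternative 5; Player 2 gets 9, best alternative 7; Player 3 gets 8, best alternative 6. No profitable deviation — NE.
(A, P, Out): Player 1 can switch to B (5 → 8). Not NE.
(A, Q, In): Player 1 can switch to B (1 → 4). Not NE.
(A, Q, Out): Player 2 can switch to P (2 → 5). Not NE.
(B, P, In): Player 1 can switch to A (5 → 8). Not NE.
(B, P, Out): Player 1 gets 8, best alternative 5; Player 2 gets 8, best alternative 4; Player 3 gets 9, best alternative 5. No profitable deviation — NE.
(B, Q, In): Player 2 can switch to P (2 → 3). Not NE.
(B, Q, Out): Player 1 can switch to A (2 → 8). Not NE.

The pure Nash equilibria are (A, P, In), (B, P, Out).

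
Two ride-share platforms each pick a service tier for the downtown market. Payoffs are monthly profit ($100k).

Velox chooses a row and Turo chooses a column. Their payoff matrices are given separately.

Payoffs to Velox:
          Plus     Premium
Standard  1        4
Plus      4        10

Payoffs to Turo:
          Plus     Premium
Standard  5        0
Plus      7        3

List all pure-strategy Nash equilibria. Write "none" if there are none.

Velox against Plus: payoffs 1, 4 → best response Plus.
Velox against Premium: payoffs 4, 10 → best response Plus.
Turo against Standard: payoffs 5, 0 → best response Plus.
Turo against Plus: payoffs 7, 3 → best response Plus.
Mutual best responses: (Plus, Plus).

The unique pure-strategy Nash equilibrium is (Plus, Plus).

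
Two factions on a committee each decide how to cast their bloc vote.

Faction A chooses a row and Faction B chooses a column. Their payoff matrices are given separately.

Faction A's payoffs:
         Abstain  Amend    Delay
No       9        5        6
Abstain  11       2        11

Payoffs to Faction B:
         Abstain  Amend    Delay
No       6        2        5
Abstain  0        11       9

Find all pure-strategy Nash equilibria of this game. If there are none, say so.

(No, Abstain): Faction A can switch to Abstain (9 → 11). Not NE.
(No, Amend): Faction B can switch to Abstain (2 → 6). Not NE.
(No, Delay): Faction A can switch to Abstain (6 → 11). Not NE.
(Abstain, Abstain): Faction B can switch to Amend (0 → 11). Not NE.
(Abstain, Amend): Faction A can switch to No (2 → 5). Not NE.
(Abstain, Delay): Faction B can switch to Amend (9 → 11). Not NE.

none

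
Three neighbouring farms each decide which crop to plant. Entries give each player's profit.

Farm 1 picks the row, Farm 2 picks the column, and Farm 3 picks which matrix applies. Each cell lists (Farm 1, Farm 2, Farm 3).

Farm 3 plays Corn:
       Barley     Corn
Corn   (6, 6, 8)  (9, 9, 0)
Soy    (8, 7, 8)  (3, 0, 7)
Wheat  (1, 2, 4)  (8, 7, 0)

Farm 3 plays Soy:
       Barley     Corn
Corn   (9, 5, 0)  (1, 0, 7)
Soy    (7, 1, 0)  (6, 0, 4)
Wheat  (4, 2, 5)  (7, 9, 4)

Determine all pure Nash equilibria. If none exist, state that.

(Corn, Barley, Corn): Farm 1 can switch to Soy (6 → 8). Not NE.
(Corn, Barley, Soy): Farm 3 can switch to Corn (0 → 8). Not NE.
(Corn, Corn, Corn): Farm 3 can switch to Soy (0 → 7). Not NE.
(Corn, Corn, Soy): Farm 1 can switch to Soy (1 → 6). Not NE.
(Soy, Barley, Corn): Farm 1 gets 8, best alternative 6; Farm 2 gets 7, best alternative 0; Farm 3 gets 8, best alternative 0. No profitable deviation — NE.
(Soy, Barley, Soy): Farm 1 can switch to Corn (7 → 9). Not NE.
(Soy, Corn, Corn): Farm 1 can switch to Corn (3 → 9). Not NE.
(Soy, Corn, Soy): Farm 1 can switch to Wheat (6 → 7). Not NE.
(Wheat, Barley, Corn): Farm 1 can switch to Corn (1 → 6). Not NE.
(Wheat, Barley, Soy): Farm 1 can switch to Corn (4 → 9). Not NE.
(Wheat, Corn, Corn): Farm 1 can switch to Corn (8 → 9). Not NE.
(Wheat, Corn, Soy): Farm 1 gets 7, best alternative 6; Farm 2 gets 9, best alternative 2; Farm 3 gets 4, best alternative 0. No profitable deviation — NE.

(Soy, Barley, Corn) and (Wheat, Corn, Soy)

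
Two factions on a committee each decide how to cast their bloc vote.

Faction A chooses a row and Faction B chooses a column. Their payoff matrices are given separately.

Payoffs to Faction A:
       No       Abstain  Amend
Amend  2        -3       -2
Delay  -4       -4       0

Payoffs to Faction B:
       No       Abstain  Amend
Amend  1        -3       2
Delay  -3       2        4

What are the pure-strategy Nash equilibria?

Pure NE: (Delay, Amend)

Mark each player's best response to every combination of opponents' strategies; a profile where every player is best-responding is a pure Nash equilibrium.
Faction A against No: payoffs 2, -4 → best response Amend.
Faction A against Abstain: payoffs -3, -4 → best response Amend.
Faction A against Amend: payoffs -2, 0 → best response Delay.
Faction B against Amend: payoffs 1, -3, 2 → best response Amend.
Faction B against Delay: payoffs -3, 2, 4 → best response Amend.
Mutual best responses: (Delay, Amend).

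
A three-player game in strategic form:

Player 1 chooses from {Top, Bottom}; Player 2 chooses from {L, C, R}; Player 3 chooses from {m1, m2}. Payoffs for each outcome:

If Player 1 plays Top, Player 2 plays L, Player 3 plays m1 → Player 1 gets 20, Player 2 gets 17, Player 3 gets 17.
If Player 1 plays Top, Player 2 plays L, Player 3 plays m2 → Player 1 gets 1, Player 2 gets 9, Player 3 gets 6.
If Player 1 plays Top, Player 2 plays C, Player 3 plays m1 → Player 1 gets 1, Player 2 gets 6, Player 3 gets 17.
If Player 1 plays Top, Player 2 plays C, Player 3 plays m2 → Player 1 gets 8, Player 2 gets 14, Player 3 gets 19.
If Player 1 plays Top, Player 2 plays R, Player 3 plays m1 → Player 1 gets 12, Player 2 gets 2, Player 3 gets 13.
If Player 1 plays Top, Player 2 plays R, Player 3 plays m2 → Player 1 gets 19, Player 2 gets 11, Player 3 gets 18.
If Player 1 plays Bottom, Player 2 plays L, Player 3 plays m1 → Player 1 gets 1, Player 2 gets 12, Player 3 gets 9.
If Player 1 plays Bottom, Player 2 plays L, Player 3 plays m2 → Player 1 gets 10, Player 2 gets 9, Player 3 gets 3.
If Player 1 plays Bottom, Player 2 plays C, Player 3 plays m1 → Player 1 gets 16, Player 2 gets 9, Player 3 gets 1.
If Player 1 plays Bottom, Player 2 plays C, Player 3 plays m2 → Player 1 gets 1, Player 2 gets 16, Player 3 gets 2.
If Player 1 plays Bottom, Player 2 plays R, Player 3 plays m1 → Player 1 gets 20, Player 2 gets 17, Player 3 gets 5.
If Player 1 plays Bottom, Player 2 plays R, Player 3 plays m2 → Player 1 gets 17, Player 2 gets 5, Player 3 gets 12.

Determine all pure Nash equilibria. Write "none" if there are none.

(Top, L, m1), (Top, C, m2)

For each strategy profile, look for a profitable unilateral deviation.
(Top, L, m1): Player 1 gets 20, best alternative 1; Player 2 gets 17, best alternative 6; Player 3 gets 17, best alternative 6. No profitable deviation — NE.
(Top, L, m2): Player 1 can switch to Bottom (1 → 10). Not NE.
(Top, C, m1): Player 1 can switch to Bottom (1 → 16). Not NE.
(Top, C, m2): Player 1 gets 8, best alternative 1; Player 2 gets 14, best alternative 11; Player 3 gets 19, best alternative 17. No profitable deviation — NE.
(Top, R, m1): Player 1 can switch to Bottom (12 → 20). Not NE.
(Top, R, m2): Player 2 can switch to C (11 → 14). Not NE.
(Bottom, L, m1): Player 1 can switch to Top (1 → 20). Not NE.
(Bottom, L, m2): Player 2 can switch to C (9 → 16). Not NE.
(Bottom, C, m1): Player 2 can switch to L (9 → 12). Not NE.
(Bottom, C, m2): Player 1 can switch to Top (1 → 8). Not NE.
(Bottom, R, m1): Player 3 can switch to m2 (5 → 12). Not NE.
(Bottom, R, m2): Player 1 can switch to Top (17 → 19). Not NE.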